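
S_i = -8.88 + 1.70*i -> [-8.88, -7.18, -5.48, -3.78, -2.08]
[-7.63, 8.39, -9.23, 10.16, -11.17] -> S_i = -7.63*(-1.10)^i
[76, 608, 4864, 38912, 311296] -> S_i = 76*8^i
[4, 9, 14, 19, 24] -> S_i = 4 + 5*i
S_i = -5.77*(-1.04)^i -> [-5.77, 6.0, -6.24, 6.49, -6.75]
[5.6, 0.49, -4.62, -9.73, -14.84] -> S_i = 5.60 + -5.11*i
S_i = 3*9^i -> [3, 27, 243, 2187, 19683]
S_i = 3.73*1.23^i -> [3.73, 4.59, 5.64, 6.94, 8.54]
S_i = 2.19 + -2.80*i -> [2.19, -0.61, -3.41, -6.21, -9.01]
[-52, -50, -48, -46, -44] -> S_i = -52 + 2*i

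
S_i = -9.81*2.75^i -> [-9.81, -26.98, -74.19, -204.02, -561.05]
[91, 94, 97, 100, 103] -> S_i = 91 + 3*i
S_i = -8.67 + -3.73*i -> [-8.67, -12.4, -16.13, -19.86, -23.59]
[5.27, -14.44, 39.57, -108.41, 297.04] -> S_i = 5.27*(-2.74)^i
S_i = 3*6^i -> [3, 18, 108, 648, 3888]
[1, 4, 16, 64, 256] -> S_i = 1*4^i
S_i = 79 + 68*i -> [79, 147, 215, 283, 351]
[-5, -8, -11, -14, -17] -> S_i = -5 + -3*i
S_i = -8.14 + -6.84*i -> [-8.14, -14.98, -21.82, -28.66, -35.5]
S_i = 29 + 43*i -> [29, 72, 115, 158, 201]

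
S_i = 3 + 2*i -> [3, 5, 7, 9, 11]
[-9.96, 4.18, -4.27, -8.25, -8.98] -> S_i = Random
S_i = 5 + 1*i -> [5, 6, 7, 8, 9]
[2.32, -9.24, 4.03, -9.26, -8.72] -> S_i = Random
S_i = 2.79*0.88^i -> [2.79, 2.46, 2.16, 1.9, 1.67]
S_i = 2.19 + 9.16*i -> [2.19, 11.35, 20.51, 29.67, 38.83]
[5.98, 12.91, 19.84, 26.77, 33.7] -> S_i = 5.98 + 6.93*i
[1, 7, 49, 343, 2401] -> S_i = 1*7^i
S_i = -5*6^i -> [-5, -30, -180, -1080, -6480]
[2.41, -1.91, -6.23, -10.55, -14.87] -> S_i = 2.41 + -4.32*i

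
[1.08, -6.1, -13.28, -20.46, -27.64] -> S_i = 1.08 + -7.18*i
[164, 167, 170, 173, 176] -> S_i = 164 + 3*i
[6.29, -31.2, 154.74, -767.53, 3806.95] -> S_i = 6.29*(-4.96)^i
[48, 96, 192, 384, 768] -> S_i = 48*2^i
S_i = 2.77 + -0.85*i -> [2.77, 1.92, 1.07, 0.22, -0.63]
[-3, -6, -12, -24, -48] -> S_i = -3*2^i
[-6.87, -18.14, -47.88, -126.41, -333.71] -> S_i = -6.87*2.64^i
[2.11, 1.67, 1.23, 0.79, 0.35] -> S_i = 2.11 + -0.44*i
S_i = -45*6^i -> [-45, -270, -1620, -9720, -58320]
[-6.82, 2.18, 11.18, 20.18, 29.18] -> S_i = -6.82 + 9.00*i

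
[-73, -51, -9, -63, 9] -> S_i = Random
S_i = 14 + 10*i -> [14, 24, 34, 44, 54]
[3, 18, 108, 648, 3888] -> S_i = 3*6^i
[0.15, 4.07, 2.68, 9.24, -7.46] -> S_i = Random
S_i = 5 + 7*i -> [5, 12, 19, 26, 33]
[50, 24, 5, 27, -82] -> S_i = Random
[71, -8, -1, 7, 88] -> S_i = Random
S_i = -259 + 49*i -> [-259, -210, -161, -112, -63]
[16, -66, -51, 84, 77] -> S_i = Random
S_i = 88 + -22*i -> [88, 66, 44, 22, 0]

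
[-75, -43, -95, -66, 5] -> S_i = Random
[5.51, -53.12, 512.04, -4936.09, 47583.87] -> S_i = 5.51*(-9.64)^i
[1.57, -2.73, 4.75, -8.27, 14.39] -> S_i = 1.57*(-1.74)^i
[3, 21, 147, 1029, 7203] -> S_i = 3*7^i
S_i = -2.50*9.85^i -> [-2.5, -24.62, -242.56, -2389.18, -23533.41]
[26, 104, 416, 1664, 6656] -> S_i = 26*4^i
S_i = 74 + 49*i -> [74, 123, 172, 221, 270]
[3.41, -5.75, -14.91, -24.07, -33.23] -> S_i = 3.41 + -9.16*i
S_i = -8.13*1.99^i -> [-8.13, -16.18, -32.2, -64.07, -127.5]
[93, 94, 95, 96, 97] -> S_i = 93 + 1*i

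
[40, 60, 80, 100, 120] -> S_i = 40 + 20*i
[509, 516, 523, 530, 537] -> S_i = 509 + 7*i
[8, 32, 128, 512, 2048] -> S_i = 8*4^i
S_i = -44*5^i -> [-44, -220, -1100, -5500, -27500]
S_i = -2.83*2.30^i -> [-2.83, -6.51, -14.97, -34.43, -79.2]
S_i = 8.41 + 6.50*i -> [8.41, 14.91, 21.41, 27.91, 34.41]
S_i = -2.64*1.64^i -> [-2.64, -4.33, -7.1, -11.64, -19.1]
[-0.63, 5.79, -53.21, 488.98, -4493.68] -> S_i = -0.63*(-9.19)^i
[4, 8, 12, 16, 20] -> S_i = 4 + 4*i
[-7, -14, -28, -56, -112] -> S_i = -7*2^i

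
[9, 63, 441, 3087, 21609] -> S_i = 9*7^i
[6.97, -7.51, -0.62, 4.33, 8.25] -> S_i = Random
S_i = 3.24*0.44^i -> [3.24, 1.43, 0.63, 0.28, 0.12]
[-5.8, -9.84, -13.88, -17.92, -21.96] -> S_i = -5.80 + -4.04*i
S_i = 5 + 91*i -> [5, 96, 187, 278, 369]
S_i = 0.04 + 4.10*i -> [0.04, 4.14, 8.24, 12.34, 16.44]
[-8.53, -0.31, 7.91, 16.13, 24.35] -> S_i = -8.53 + 8.22*i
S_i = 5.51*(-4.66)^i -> [5.51, -25.68, 119.65, -557.58, 2598.34]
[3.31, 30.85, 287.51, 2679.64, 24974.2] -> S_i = 3.31*9.32^i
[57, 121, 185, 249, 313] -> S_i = 57 + 64*i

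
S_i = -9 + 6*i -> [-9, -3, 3, 9, 15]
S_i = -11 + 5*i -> [-11, -6, -1, 4, 9]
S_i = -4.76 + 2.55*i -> [-4.76, -2.21, 0.34, 2.89, 5.44]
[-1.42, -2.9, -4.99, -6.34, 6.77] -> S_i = Random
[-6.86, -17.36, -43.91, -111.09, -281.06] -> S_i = -6.86*2.53^i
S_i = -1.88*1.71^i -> [-1.88, -3.21, -5.5, -9.4, -16.07]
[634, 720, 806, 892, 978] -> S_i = 634 + 86*i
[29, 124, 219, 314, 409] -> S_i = 29 + 95*i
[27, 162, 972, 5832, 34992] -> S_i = 27*6^i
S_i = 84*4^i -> [84, 336, 1344, 5376, 21504]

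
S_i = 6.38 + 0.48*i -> [6.38, 6.86, 7.34, 7.82, 8.3]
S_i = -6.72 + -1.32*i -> [-6.72, -8.04, -9.36, -10.68, -12.0]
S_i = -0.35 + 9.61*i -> [-0.35, 9.26, 18.87, 28.48, 38.09]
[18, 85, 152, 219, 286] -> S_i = 18 + 67*i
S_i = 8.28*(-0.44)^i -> [8.28, -3.64, 1.6, -0.71, 0.31]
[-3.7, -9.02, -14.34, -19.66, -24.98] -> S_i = -3.70 + -5.32*i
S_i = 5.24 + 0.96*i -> [5.24, 6.2, 7.16, 8.12, 9.08]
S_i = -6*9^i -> [-6, -54, -486, -4374, -39366]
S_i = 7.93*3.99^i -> [7.93, 31.64, 126.25, 503.72, 2009.86]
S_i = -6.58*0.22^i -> [-6.58, -1.45, -0.32, -0.07, -0.02]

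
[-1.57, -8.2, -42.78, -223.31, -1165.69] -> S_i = -1.57*5.22^i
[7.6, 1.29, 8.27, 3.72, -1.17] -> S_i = Random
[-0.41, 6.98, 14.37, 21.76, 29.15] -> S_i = -0.41 + 7.39*i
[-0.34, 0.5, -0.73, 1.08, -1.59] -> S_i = -0.34*(-1.47)^i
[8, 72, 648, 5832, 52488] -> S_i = 8*9^i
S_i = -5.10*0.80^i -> [-5.1, -4.08, -3.26, -2.61, -2.09]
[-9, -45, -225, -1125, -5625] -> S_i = -9*5^i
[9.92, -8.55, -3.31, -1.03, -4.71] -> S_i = Random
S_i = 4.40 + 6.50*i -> [4.4, 10.9, 17.4, 23.9, 30.4]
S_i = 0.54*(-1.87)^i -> [0.54, -1.01, 1.89, -3.53, 6.6]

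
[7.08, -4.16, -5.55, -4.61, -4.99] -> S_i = Random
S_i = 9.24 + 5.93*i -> [9.24, 15.17, 21.1, 27.03, 32.96]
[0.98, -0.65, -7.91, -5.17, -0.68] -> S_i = Random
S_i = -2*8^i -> [-2, -16, -128, -1024, -8192]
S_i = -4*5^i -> [-4, -20, -100, -500, -2500]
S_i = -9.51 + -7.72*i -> [-9.51, -17.23, -24.95, -32.67, -40.39]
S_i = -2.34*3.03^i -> [-2.34, -7.09, -21.48, -65.09, -197.24]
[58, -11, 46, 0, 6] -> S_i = Random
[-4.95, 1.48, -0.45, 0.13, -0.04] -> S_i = -4.95*(-0.30)^i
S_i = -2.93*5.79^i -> [-2.93, -16.96, -98.23, -568.73, -3292.93]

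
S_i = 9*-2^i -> [9, -18, 36, -72, 144]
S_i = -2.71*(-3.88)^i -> [-2.71, 10.51, -40.8, 158.29, -614.18]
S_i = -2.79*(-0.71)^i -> [-2.79, 1.98, -1.41, 1.0, -0.71]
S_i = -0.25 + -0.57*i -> [-0.25, -0.82, -1.39, -1.96, -2.53]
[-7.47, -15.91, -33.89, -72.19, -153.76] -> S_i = -7.47*2.13^i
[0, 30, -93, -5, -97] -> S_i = Random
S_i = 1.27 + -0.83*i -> [1.27, 0.44, -0.39, -1.22, -2.05]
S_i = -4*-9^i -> [-4, 36, -324, 2916, -26244]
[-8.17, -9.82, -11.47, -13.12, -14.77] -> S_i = -8.17 + -1.65*i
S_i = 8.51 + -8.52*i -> [8.51, -0.01, -8.53, -17.05, -25.57]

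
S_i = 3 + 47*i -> [3, 50, 97, 144, 191]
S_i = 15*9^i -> [15, 135, 1215, 10935, 98415]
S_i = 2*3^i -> [2, 6, 18, 54, 162]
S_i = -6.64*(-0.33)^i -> [-6.64, 2.19, -0.72, 0.24, -0.08]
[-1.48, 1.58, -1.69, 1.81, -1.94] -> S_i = -1.48*(-1.07)^i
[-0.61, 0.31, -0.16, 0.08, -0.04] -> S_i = -0.61*(-0.51)^i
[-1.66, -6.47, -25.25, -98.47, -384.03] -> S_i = -1.66*3.90^i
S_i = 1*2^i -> [1, 2, 4, 8, 16]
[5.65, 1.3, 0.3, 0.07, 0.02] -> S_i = 5.65*0.23^i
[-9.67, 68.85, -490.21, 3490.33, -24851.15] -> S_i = -9.67*(-7.12)^i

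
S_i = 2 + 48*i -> [2, 50, 98, 146, 194]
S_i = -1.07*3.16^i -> [-1.07, -3.38, -10.68, -33.76, -106.69]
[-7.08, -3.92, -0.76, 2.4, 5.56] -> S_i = -7.08 + 3.16*i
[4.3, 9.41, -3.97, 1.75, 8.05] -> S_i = Random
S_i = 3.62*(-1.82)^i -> [3.62, -6.59, 11.99, -21.82, 39.72]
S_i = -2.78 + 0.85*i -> [-2.78, -1.93, -1.08, -0.23, 0.62]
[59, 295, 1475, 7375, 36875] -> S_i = 59*5^i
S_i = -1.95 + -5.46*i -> [-1.95, -7.41, -12.87, -18.33, -23.79]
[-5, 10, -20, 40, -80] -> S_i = -5*-2^i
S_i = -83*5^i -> [-83, -415, -2075, -10375, -51875]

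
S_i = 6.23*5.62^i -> [6.23, 35.01, 196.77, 1105.85, 6214.89]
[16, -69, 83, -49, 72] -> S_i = Random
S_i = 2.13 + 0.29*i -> [2.13, 2.42, 2.71, 3.0, 3.29]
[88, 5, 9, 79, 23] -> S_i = Random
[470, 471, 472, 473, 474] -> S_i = 470 + 1*i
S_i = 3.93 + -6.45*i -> [3.93, -2.52, -8.97, -15.42, -21.87]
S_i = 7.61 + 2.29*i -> [7.61, 9.9, 12.19, 14.48, 16.77]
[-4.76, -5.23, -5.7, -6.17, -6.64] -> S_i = -4.76 + -0.47*i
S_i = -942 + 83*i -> [-942, -859, -776, -693, -610]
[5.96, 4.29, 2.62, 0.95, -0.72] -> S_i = 5.96 + -1.67*i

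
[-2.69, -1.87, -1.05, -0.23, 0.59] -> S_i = -2.69 + 0.82*i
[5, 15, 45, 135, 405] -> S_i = 5*3^i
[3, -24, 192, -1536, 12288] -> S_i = 3*-8^i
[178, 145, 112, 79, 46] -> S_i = 178 + -33*i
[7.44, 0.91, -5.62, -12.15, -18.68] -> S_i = 7.44 + -6.53*i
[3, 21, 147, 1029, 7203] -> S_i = 3*7^i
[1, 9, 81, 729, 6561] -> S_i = 1*9^i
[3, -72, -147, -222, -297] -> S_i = 3 + -75*i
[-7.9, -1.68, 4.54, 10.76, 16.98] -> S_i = -7.90 + 6.22*i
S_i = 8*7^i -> [8, 56, 392, 2744, 19208]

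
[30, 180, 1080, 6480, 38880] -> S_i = 30*6^i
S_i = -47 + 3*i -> [-47, -44, -41, -38, -35]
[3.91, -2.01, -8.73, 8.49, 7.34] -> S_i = Random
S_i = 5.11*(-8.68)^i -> [5.11, -44.35, 385.0, -3341.8, 29006.8]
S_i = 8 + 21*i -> [8, 29, 50, 71, 92]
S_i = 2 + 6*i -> [2, 8, 14, 20, 26]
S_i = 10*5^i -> [10, 50, 250, 1250, 6250]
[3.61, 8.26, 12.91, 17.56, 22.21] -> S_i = 3.61 + 4.65*i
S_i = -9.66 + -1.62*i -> [-9.66, -11.28, -12.9, -14.52, -16.14]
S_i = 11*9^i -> [11, 99, 891, 8019, 72171]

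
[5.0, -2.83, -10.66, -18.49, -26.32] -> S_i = 5.00 + -7.83*i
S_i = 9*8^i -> [9, 72, 576, 4608, 36864]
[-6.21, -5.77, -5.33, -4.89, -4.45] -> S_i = -6.21 + 0.44*i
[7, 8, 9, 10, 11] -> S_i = 7 + 1*i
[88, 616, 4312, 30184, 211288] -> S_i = 88*7^i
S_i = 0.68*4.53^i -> [0.68, 3.08, 13.95, 63.21, 286.35]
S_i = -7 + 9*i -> [-7, 2, 11, 20, 29]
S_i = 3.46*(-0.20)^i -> [3.46, -0.69, 0.14, -0.03, 0.01]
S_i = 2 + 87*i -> [2, 89, 176, 263, 350]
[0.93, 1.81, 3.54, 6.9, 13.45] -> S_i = 0.93*1.95^i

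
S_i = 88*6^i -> [88, 528, 3168, 19008, 114048]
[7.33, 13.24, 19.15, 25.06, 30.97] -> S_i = 7.33 + 5.91*i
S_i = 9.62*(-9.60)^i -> [9.62, -92.35, 886.58, -8511.16, 81707.14]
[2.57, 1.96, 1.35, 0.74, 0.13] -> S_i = 2.57 + -0.61*i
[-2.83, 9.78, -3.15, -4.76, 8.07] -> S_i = Random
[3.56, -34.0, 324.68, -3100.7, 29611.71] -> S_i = 3.56*(-9.55)^i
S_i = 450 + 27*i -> [450, 477, 504, 531, 558]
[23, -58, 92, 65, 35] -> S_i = Random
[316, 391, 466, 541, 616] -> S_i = 316 + 75*i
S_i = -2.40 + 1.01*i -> [-2.4, -1.39, -0.38, 0.63, 1.64]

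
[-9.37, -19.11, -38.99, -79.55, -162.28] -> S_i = -9.37*2.04^i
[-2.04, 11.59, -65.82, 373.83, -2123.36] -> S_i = -2.04*(-5.68)^i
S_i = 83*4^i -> [83, 332, 1328, 5312, 21248]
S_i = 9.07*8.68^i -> [9.07, 78.73, 683.36, 5931.53, 51485.65]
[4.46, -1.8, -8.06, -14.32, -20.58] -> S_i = 4.46 + -6.26*i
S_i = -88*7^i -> [-88, -616, -4312, -30184, -211288]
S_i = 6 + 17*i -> [6, 23, 40, 57, 74]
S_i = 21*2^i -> [21, 42, 84, 168, 336]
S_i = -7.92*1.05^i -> [-7.92, -8.32, -8.73, -9.17, -9.63]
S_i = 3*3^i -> [3, 9, 27, 81, 243]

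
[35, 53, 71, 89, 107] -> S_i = 35 + 18*i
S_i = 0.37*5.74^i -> [0.37, 2.12, 12.19, 69.97, 401.65]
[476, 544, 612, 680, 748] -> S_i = 476 + 68*i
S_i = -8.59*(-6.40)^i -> [-8.59, 54.98, -351.85, 2251.82, -14411.63]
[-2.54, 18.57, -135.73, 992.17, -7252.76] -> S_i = -2.54*(-7.31)^i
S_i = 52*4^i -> [52, 208, 832, 3328, 13312]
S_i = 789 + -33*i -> [789, 756, 723, 690, 657]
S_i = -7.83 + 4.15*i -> [-7.83, -3.68, 0.47, 4.62, 8.77]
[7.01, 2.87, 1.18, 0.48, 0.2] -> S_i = 7.01*0.41^i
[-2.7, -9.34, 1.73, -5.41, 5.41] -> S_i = Random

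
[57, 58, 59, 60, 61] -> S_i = 57 + 1*i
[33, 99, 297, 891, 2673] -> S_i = 33*3^i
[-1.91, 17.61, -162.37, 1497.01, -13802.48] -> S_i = -1.91*(-9.22)^i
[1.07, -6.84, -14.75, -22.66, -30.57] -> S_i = 1.07 + -7.91*i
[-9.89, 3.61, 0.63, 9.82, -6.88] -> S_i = Random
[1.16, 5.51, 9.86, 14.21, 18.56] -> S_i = 1.16 + 4.35*i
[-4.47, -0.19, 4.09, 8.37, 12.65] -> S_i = -4.47 + 4.28*i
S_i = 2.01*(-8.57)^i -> [2.01, -17.23, 147.62, -1265.14, 10842.25]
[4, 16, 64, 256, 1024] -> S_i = 4*4^i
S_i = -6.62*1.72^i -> [-6.62, -11.39, -19.58, -33.69, -57.94]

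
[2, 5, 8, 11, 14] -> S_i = 2 + 3*i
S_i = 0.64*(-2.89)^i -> [0.64, -1.85, 5.35, -15.45, 44.64]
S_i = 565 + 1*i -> [565, 566, 567, 568, 569]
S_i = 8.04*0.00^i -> [8.04, 0.0, 0.0, 0.0, 0.0]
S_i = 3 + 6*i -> [3, 9, 15, 21, 27]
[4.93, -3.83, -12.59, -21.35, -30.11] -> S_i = 4.93 + -8.76*i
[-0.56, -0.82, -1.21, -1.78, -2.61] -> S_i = -0.56*1.47^i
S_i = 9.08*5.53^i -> [9.08, 50.21, 277.67, 1535.54, 8491.54]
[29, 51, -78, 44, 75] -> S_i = Random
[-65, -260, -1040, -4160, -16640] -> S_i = -65*4^i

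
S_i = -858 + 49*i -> [-858, -809, -760, -711, -662]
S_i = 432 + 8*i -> [432, 440, 448, 456, 464]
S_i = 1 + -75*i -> [1, -74, -149, -224, -299]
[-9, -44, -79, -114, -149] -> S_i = -9 + -35*i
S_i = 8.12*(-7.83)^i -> [8.12, -63.58, 497.83, -3898.0, 30521.3]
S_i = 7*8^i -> [7, 56, 448, 3584, 28672]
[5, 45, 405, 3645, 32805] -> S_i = 5*9^i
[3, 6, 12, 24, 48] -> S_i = 3*2^i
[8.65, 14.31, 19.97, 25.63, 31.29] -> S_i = 8.65 + 5.66*i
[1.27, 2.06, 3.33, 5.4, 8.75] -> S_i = 1.27*1.62^i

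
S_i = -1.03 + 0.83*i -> [-1.03, -0.2, 0.63, 1.46, 2.29]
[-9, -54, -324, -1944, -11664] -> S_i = -9*6^i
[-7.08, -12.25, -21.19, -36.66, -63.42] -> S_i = -7.08*1.73^i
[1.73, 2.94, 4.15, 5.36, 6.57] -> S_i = 1.73 + 1.21*i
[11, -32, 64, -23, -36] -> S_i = Random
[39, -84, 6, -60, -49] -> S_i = Random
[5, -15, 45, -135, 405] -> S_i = 5*-3^i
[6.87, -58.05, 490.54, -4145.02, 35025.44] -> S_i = 6.87*(-8.45)^i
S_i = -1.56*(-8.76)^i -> [-1.56, 13.67, -119.71, 1048.67, -9186.31]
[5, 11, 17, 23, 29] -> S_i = 5 + 6*i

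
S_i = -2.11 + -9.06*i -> [-2.11, -11.17, -20.23, -29.29, -38.35]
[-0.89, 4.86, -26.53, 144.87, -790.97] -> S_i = -0.89*(-5.46)^i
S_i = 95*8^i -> [95, 760, 6080, 48640, 389120]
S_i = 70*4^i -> [70, 280, 1120, 4480, 17920]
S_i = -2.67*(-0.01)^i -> [-2.67, 0.03, -0.0, 0.0, -0.0]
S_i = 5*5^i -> [5, 25, 125, 625, 3125]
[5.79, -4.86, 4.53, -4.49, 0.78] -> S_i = Random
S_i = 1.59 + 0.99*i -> [1.59, 2.58, 3.57, 4.56, 5.55]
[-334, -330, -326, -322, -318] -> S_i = -334 + 4*i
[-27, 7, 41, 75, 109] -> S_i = -27 + 34*i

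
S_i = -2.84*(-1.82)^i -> [-2.84, 5.17, -9.41, 17.12, -31.16]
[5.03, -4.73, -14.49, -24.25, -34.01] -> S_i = 5.03 + -9.76*i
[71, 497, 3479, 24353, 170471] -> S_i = 71*7^i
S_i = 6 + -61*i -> [6, -55, -116, -177, -238]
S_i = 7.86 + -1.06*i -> [7.86, 6.8, 5.74, 4.68, 3.62]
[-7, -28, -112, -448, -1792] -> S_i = -7*4^i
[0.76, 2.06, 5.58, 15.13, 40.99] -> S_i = 0.76*2.71^i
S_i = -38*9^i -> [-38, -342, -3078, -27702, -249318]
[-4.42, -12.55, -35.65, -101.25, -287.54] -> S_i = -4.42*2.84^i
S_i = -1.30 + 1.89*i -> [-1.3, 0.59, 2.48, 4.37, 6.26]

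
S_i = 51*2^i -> [51, 102, 204, 408, 816]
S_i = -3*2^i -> [-3, -6, -12, -24, -48]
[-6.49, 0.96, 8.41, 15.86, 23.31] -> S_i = -6.49 + 7.45*i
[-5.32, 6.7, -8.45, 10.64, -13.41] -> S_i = -5.32*(-1.26)^i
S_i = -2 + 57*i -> [-2, 55, 112, 169, 226]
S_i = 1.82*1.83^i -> [1.82, 3.33, 6.09, 11.15, 20.41]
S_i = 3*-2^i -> [3, -6, 12, -24, 48]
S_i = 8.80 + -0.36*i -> [8.8, 8.44, 8.08, 7.72, 7.36]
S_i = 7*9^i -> [7, 63, 567, 5103, 45927]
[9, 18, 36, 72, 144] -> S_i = 9*2^i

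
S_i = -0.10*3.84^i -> [-0.1, -0.38, -1.47, -5.66, -21.74]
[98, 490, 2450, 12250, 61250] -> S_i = 98*5^i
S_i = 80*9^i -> [80, 720, 6480, 58320, 524880]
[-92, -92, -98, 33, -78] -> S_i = Random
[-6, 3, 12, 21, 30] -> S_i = -6 + 9*i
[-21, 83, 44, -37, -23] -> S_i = Random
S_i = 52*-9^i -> [52, -468, 4212, -37908, 341172]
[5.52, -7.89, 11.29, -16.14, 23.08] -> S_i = 5.52*(-1.43)^i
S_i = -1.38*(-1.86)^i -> [-1.38, 2.57, -4.77, 8.88, -16.52]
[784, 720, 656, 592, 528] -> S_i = 784 + -64*i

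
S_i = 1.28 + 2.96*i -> [1.28, 4.24, 7.2, 10.16, 13.12]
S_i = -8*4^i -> [-8, -32, -128, -512, -2048]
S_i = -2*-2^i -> [-2, 4, -8, 16, -32]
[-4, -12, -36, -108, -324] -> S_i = -4*3^i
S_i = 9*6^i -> [9, 54, 324, 1944, 11664]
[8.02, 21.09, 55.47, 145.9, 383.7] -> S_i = 8.02*2.63^i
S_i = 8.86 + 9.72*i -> [8.86, 18.58, 28.3, 38.02, 47.74]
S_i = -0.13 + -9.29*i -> [-0.13, -9.42, -18.71, -28.0, -37.29]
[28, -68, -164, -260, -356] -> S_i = 28 + -96*i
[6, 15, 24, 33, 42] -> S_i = 6 + 9*i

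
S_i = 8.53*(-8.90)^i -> [8.53, -75.92, 675.66, -6013.39, 53519.13]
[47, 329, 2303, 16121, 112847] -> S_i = 47*7^i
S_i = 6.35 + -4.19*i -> [6.35, 2.16, -2.03, -6.22, -10.41]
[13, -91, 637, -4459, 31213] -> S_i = 13*-7^i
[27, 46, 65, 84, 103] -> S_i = 27 + 19*i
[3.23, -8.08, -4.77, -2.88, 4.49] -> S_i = Random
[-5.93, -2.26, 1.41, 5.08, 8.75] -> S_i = -5.93 + 3.67*i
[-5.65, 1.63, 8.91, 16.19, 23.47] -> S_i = -5.65 + 7.28*i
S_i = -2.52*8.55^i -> [-2.52, -21.55, -184.22, -1575.07, -13466.82]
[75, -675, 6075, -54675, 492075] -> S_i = 75*-9^i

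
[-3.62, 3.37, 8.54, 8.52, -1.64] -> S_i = Random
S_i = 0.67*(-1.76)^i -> [0.67, -1.18, 2.08, -3.65, 6.43]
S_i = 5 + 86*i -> [5, 91, 177, 263, 349]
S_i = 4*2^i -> [4, 8, 16, 32, 64]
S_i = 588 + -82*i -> [588, 506, 424, 342, 260]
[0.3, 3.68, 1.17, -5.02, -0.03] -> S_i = Random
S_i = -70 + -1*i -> [-70, -71, -72, -73, -74]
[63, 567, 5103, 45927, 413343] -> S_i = 63*9^i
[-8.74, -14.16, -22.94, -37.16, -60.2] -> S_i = -8.74*1.62^i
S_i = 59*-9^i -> [59, -531, 4779, -43011, 387099]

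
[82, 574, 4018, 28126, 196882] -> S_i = 82*7^i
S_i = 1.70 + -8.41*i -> [1.7, -6.71, -15.12, -23.53, -31.94]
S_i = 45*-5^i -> [45, -225, 1125, -5625, 28125]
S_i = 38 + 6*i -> [38, 44, 50, 56, 62]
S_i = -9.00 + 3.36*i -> [-9.0, -5.64, -2.28, 1.08, 4.44]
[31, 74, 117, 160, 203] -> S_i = 31 + 43*i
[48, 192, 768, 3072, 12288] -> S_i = 48*4^i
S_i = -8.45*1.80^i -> [-8.45, -15.21, -27.38, -49.28, -88.7]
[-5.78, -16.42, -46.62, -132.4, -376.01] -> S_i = -5.78*2.84^i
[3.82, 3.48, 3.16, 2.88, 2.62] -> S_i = 3.82*0.91^i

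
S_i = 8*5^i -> [8, 40, 200, 1000, 5000]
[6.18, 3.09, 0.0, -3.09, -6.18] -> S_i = 6.18 + -3.09*i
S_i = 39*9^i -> [39, 351, 3159, 28431, 255879]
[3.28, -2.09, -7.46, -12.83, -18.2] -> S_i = 3.28 + -5.37*i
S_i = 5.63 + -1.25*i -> [5.63, 4.38, 3.13, 1.88, 0.63]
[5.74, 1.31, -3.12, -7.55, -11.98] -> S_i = 5.74 + -4.43*i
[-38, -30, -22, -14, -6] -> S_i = -38 + 8*i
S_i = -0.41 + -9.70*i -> [-0.41, -10.11, -19.81, -29.51, -39.21]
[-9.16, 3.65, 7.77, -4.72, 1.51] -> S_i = Random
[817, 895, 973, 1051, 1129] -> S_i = 817 + 78*i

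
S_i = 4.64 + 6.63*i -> [4.64, 11.27, 17.9, 24.53, 31.16]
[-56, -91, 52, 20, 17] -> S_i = Random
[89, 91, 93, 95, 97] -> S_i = 89 + 2*i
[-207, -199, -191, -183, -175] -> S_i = -207 + 8*i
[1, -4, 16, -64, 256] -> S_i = 1*-4^i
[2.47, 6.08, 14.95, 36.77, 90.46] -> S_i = 2.47*2.46^i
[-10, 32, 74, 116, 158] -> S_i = -10 + 42*i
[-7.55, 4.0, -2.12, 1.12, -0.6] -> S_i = -7.55*(-0.53)^i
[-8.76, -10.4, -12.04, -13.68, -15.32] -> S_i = -8.76 + -1.64*i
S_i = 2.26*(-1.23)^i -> [2.26, -2.78, 3.42, -4.21, 5.17]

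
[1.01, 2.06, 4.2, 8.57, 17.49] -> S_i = 1.01*2.04^i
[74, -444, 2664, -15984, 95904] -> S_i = 74*-6^i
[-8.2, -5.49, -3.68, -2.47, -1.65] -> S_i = -8.20*0.67^i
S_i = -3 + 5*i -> [-3, 2, 7, 12, 17]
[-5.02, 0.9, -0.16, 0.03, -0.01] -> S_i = -5.02*(-0.18)^i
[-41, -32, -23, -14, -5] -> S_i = -41 + 9*i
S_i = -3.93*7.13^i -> [-3.93, -28.02, -199.79, -1424.5, -10156.65]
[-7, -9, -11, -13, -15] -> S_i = -7 + -2*i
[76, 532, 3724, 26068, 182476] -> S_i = 76*7^i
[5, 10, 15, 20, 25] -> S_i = 5 + 5*i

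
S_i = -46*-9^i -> [-46, 414, -3726, 33534, -301806]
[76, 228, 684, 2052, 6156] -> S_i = 76*3^i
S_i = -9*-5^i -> [-9, 45, -225, 1125, -5625]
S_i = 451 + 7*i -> [451, 458, 465, 472, 479]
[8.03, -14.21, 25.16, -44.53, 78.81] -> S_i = 8.03*(-1.77)^i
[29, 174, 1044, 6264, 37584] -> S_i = 29*6^i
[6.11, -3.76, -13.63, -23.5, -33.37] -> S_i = 6.11 + -9.87*i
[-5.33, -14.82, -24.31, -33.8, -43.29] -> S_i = -5.33 + -9.49*i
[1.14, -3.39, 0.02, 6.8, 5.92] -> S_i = Random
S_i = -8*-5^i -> [-8, 40, -200, 1000, -5000]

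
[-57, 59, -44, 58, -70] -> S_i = Random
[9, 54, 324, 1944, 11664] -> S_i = 9*6^i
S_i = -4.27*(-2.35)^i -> [-4.27, 10.03, -23.58, 55.42, -130.23]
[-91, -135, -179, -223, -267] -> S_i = -91 + -44*i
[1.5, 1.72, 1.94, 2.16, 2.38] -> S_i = 1.50 + 0.22*i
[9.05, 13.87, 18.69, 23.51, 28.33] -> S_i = 9.05 + 4.82*i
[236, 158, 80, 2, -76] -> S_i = 236 + -78*i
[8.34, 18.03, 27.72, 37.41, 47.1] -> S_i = 8.34 + 9.69*i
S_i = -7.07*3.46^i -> [-7.07, -24.46, -84.64, -292.85, -1013.27]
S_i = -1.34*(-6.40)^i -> [-1.34, 8.58, -54.89, 351.27, -2248.15]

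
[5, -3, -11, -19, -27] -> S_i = 5 + -8*i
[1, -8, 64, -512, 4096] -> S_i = 1*-8^i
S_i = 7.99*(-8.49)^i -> [7.99, -67.84, 575.92, -4889.56, 41512.37]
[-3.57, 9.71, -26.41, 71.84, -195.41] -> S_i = -3.57*(-2.72)^i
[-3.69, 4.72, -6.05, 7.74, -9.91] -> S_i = -3.69*(-1.28)^i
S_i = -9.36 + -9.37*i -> [-9.36, -18.73, -28.1, -37.47, -46.84]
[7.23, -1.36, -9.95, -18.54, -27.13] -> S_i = 7.23 + -8.59*i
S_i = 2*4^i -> [2, 8, 32, 128, 512]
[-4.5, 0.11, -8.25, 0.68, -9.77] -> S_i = Random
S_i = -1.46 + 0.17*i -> [-1.46, -1.29, -1.12, -0.95, -0.78]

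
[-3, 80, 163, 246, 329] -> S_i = -3 + 83*i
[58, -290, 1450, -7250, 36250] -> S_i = 58*-5^i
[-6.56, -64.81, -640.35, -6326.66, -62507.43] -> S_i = -6.56*9.88^i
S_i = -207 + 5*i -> [-207, -202, -197, -192, -187]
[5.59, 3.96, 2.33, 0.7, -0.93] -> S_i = 5.59 + -1.63*i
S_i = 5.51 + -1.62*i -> [5.51, 3.89, 2.27, 0.65, -0.97]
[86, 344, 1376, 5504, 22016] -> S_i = 86*4^i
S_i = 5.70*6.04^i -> [5.7, 34.43, 207.95, 1255.99, 7586.17]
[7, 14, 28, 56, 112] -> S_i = 7*2^i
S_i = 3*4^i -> [3, 12, 48, 192, 768]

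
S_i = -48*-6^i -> [-48, 288, -1728, 10368, -62208]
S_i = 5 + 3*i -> [5, 8, 11, 14, 17]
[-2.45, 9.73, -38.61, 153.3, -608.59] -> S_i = -2.45*(-3.97)^i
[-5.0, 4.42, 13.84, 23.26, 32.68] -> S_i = -5.00 + 9.42*i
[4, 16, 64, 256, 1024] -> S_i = 4*4^i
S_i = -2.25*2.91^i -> [-2.25, -6.55, -19.05, -55.44, -161.34]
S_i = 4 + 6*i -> [4, 10, 16, 22, 28]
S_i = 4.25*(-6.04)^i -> [4.25, -25.67, 155.05, -936.48, 5656.36]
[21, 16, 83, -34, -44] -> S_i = Random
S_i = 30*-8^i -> [30, -240, 1920, -15360, 122880]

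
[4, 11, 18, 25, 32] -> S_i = 4 + 7*i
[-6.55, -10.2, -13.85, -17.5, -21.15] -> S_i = -6.55 + -3.65*i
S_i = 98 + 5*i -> [98, 103, 108, 113, 118]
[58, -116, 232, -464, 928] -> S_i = 58*-2^i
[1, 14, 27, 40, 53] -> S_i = 1 + 13*i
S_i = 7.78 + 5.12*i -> [7.78, 12.9, 18.02, 23.14, 28.26]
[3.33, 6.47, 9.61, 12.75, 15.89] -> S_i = 3.33 + 3.14*i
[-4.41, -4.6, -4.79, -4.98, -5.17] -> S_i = -4.41 + -0.19*i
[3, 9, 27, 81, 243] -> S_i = 3*3^i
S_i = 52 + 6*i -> [52, 58, 64, 70, 76]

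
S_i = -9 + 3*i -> [-9, -6, -3, 0, 3]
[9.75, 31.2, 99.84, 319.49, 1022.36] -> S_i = 9.75*3.20^i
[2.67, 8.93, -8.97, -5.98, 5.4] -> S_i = Random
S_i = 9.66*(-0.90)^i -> [9.66, -8.69, 7.82, -7.04, 6.34]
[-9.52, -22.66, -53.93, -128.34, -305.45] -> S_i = -9.52*2.38^i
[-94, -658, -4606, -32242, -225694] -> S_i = -94*7^i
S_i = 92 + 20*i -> [92, 112, 132, 152, 172]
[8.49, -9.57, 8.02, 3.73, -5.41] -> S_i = Random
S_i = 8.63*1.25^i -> [8.63, 10.79, 13.48, 16.86, 21.07]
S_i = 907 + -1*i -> [907, 906, 905, 904, 903]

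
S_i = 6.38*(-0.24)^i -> [6.38, -1.53, 0.37, -0.09, 0.02]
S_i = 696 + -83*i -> [696, 613, 530, 447, 364]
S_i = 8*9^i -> [8, 72, 648, 5832, 52488]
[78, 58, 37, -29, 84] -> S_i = Random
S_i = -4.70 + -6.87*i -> [-4.7, -11.57, -18.44, -25.31, -32.18]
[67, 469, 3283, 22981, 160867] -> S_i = 67*7^i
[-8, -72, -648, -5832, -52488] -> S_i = -8*9^i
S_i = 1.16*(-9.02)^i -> [1.16, -10.46, 94.38, -851.29, 7678.64]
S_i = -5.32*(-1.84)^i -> [-5.32, 9.79, -18.01, 33.14, -60.98]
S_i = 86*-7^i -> [86, -602, 4214, -29498, 206486]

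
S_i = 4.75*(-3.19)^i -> [4.75, -15.15, 48.34, -154.19, 491.88]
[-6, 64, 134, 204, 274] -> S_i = -6 + 70*i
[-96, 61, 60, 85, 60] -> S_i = Random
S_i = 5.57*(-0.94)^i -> [5.57, -5.24, 4.92, -4.63, 4.35]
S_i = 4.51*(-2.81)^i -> [4.51, -12.67, 35.61, -100.07, 281.19]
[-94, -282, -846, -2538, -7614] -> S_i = -94*3^i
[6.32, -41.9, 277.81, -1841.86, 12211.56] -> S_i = 6.32*(-6.63)^i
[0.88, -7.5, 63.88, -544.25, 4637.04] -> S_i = 0.88*(-8.52)^i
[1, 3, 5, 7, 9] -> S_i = 1 + 2*i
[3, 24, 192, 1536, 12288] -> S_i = 3*8^i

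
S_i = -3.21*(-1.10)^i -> [-3.21, 3.53, -3.88, 4.27, -4.7]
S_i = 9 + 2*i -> [9, 11, 13, 15, 17]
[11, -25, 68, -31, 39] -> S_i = Random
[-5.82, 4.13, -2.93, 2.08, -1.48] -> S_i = -5.82*(-0.71)^i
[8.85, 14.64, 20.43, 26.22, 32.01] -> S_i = 8.85 + 5.79*i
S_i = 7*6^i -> [7, 42, 252, 1512, 9072]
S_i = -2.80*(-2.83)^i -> [-2.8, 7.92, -22.42, 63.46, -179.6]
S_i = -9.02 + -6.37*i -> [-9.02, -15.39, -21.76, -28.13, -34.5]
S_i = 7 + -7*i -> [7, 0, -7, -14, -21]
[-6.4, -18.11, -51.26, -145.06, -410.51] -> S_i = -6.40*2.83^i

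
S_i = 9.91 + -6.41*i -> [9.91, 3.5, -2.91, -9.32, -15.73]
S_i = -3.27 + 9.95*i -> [-3.27, 6.68, 16.63, 26.58, 36.53]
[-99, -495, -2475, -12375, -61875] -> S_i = -99*5^i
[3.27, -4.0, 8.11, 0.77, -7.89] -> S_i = Random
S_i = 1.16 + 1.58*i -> [1.16, 2.74, 4.32, 5.9, 7.48]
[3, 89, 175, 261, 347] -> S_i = 3 + 86*i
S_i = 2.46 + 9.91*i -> [2.46, 12.37, 22.28, 32.19, 42.1]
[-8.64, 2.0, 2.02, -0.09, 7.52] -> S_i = Random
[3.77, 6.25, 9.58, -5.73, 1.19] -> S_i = Random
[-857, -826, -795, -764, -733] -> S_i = -857 + 31*i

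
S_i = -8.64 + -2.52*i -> [-8.64, -11.16, -13.68, -16.2, -18.72]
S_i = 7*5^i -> [7, 35, 175, 875, 4375]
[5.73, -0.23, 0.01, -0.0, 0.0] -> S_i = 5.73*(-0.04)^i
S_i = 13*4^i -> [13, 52, 208, 832, 3328]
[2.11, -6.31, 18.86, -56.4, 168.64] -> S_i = 2.11*(-2.99)^i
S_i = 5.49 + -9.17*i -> [5.49, -3.68, -12.85, -22.02, -31.19]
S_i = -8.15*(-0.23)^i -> [-8.15, 1.87, -0.43, 0.1, -0.02]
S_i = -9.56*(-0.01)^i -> [-9.56, 0.1, -0.0, 0.0, -0.0]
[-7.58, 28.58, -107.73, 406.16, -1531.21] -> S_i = -7.58*(-3.77)^i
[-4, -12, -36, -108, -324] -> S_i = -4*3^i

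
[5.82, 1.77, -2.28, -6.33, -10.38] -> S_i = 5.82 + -4.05*i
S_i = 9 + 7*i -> [9, 16, 23, 30, 37]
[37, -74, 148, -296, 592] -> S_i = 37*-2^i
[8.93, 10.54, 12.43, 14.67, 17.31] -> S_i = 8.93*1.18^i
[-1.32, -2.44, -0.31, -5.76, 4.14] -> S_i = Random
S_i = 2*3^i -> [2, 6, 18, 54, 162]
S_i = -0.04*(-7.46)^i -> [-0.04, 0.3, -2.23, 16.61, -123.88]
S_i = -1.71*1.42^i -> [-1.71, -2.43, -3.45, -4.9, -6.95]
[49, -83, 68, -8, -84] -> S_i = Random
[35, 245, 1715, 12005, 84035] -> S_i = 35*7^i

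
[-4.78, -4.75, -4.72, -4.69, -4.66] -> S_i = -4.78 + 0.03*i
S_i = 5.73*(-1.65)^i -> [5.73, -9.45, 15.6, -25.74, 42.47]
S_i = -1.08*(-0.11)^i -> [-1.08, 0.12, -0.01, 0.0, -0.0]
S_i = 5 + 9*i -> [5, 14, 23, 32, 41]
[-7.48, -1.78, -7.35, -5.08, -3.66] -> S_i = Random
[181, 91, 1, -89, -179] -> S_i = 181 + -90*i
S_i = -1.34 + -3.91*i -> [-1.34, -5.25, -9.16, -13.07, -16.98]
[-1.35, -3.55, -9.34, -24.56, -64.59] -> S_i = -1.35*2.63^i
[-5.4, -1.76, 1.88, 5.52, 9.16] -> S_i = -5.40 + 3.64*i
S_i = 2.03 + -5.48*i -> [2.03, -3.45, -8.93, -14.41, -19.89]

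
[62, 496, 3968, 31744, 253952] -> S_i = 62*8^i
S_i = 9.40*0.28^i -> [9.4, 2.63, 0.74, 0.21, 0.06]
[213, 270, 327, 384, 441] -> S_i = 213 + 57*i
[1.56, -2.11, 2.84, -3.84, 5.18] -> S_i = 1.56*(-1.35)^i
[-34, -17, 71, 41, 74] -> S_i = Random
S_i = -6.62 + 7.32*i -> [-6.62, 0.7, 8.02, 15.34, 22.66]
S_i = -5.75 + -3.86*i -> [-5.75, -9.61, -13.47, -17.33, -21.19]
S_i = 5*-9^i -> [5, -45, 405, -3645, 32805]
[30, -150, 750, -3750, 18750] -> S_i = 30*-5^i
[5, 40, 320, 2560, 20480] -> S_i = 5*8^i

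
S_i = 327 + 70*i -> [327, 397, 467, 537, 607]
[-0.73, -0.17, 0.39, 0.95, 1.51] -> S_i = -0.73 + 0.56*i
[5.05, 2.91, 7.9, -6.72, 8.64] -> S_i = Random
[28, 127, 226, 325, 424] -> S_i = 28 + 99*i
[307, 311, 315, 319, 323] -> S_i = 307 + 4*i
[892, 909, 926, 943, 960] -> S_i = 892 + 17*i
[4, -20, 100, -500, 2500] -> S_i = 4*-5^i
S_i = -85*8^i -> [-85, -680, -5440, -43520, -348160]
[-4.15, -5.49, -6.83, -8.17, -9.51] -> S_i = -4.15 + -1.34*i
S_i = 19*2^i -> [19, 38, 76, 152, 304]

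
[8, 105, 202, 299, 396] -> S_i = 8 + 97*i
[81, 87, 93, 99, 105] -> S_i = 81 + 6*i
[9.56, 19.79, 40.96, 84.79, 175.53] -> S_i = 9.56*2.07^i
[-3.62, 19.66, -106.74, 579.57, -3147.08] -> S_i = -3.62*(-5.43)^i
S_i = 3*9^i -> [3, 27, 243, 2187, 19683]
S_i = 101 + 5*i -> [101, 106, 111, 116, 121]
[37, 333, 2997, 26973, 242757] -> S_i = 37*9^i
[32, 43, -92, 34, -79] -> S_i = Random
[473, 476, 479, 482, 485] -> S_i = 473 + 3*i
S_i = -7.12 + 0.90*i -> [-7.12, -6.22, -5.32, -4.42, -3.52]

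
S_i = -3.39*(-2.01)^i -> [-3.39, 6.81, -13.7, 27.53, -55.33]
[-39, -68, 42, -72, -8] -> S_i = Random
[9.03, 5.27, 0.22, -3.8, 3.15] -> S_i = Random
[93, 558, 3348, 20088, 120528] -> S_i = 93*6^i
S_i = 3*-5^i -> [3, -15, 75, -375, 1875]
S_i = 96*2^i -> [96, 192, 384, 768, 1536]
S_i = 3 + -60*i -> [3, -57, -117, -177, -237]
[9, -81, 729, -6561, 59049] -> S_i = 9*-9^i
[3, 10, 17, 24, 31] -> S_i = 3 + 7*i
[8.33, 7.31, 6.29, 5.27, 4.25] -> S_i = 8.33 + -1.02*i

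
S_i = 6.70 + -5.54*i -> [6.7, 1.16, -4.38, -9.92, -15.46]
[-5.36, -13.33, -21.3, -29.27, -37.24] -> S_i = -5.36 + -7.97*i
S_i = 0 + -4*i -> [0, -4, -8, -12, -16]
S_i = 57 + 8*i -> [57, 65, 73, 81, 89]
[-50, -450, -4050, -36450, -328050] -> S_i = -50*9^i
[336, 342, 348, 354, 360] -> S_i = 336 + 6*i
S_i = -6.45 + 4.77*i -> [-6.45, -1.68, 3.09, 7.86, 12.63]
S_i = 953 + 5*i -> [953, 958, 963, 968, 973]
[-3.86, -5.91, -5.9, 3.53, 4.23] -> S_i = Random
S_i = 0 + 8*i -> [0, 8, 16, 24, 32]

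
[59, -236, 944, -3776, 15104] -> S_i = 59*-4^i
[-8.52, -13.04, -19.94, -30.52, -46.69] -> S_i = -8.52*1.53^i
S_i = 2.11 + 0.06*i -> [2.11, 2.17, 2.23, 2.29, 2.35]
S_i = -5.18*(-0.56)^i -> [-5.18, 2.9, -1.62, 0.91, -0.51]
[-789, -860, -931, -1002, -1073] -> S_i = -789 + -71*i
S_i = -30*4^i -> [-30, -120, -480, -1920, -7680]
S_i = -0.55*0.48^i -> [-0.55, -0.26, -0.13, -0.06, -0.03]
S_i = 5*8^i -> [5, 40, 320, 2560, 20480]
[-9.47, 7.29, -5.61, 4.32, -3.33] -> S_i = -9.47*(-0.77)^i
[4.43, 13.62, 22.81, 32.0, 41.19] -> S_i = 4.43 + 9.19*i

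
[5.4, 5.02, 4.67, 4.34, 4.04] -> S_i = 5.40*0.93^i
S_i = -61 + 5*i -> [-61, -56, -51, -46, -41]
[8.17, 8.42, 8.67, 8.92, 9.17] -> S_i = 8.17 + 0.25*i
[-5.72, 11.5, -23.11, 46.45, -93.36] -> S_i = -5.72*(-2.01)^i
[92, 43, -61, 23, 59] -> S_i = Random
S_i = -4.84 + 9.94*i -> [-4.84, 5.1, 15.04, 24.98, 34.92]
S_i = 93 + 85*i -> [93, 178, 263, 348, 433]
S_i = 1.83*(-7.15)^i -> [1.83, -13.08, 93.55, -668.91, 4782.72]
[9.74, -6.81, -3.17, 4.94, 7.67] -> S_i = Random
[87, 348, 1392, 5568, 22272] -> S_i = 87*4^i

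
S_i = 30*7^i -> [30, 210, 1470, 10290, 72030]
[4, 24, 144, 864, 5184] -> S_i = 4*6^i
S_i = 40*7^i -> [40, 280, 1960, 13720, 96040]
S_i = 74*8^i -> [74, 592, 4736, 37888, 303104]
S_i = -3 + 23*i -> [-3, 20, 43, 66, 89]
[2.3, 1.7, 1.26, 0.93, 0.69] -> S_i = 2.30*0.74^i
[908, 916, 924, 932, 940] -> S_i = 908 + 8*i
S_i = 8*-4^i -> [8, -32, 128, -512, 2048]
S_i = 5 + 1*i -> [5, 6, 7, 8, 9]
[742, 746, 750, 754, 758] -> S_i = 742 + 4*i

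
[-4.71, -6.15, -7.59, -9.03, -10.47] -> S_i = -4.71 + -1.44*i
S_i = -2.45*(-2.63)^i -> [-2.45, 6.44, -16.95, 44.57, -117.22]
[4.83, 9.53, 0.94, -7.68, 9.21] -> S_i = Random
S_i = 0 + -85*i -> [0, -85, -170, -255, -340]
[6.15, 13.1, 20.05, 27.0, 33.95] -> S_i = 6.15 + 6.95*i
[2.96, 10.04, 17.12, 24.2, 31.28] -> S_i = 2.96 + 7.08*i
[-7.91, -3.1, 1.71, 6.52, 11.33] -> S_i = -7.91 + 4.81*i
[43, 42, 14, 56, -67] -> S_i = Random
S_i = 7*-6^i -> [7, -42, 252, -1512, 9072]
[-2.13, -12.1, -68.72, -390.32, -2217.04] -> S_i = -2.13*5.68^i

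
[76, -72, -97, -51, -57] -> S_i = Random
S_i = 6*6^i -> [6, 36, 216, 1296, 7776]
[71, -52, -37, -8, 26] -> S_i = Random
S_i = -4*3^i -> [-4, -12, -36, -108, -324]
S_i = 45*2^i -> [45, 90, 180, 360, 720]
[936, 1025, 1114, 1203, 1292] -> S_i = 936 + 89*i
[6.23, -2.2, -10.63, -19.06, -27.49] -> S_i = 6.23 + -8.43*i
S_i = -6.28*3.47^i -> [-6.28, -21.79, -75.62, -262.39, -910.49]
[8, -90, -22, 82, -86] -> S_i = Random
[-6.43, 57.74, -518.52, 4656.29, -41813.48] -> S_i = -6.43*(-8.98)^i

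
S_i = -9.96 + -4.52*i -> [-9.96, -14.48, -19.0, -23.52, -28.04]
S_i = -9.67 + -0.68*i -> [-9.67, -10.35, -11.03, -11.71, -12.39]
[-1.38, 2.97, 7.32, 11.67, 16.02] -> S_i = -1.38 + 4.35*i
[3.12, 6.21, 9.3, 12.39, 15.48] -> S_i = 3.12 + 3.09*i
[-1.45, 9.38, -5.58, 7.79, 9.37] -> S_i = Random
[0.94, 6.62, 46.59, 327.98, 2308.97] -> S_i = 0.94*7.04^i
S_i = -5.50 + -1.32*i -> [-5.5, -6.82, -8.14, -9.46, -10.78]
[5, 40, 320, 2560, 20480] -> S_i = 5*8^i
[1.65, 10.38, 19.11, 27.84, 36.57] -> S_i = 1.65 + 8.73*i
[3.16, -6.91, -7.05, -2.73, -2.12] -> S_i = Random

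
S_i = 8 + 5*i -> [8, 13, 18, 23, 28]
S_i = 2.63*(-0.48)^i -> [2.63, -1.26, 0.61, -0.29, 0.14]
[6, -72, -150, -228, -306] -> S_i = 6 + -78*i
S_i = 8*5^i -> [8, 40, 200, 1000, 5000]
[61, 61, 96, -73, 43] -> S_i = Random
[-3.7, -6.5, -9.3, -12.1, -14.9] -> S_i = -3.70 + -2.80*i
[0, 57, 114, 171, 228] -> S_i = 0 + 57*i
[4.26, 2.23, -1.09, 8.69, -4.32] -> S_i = Random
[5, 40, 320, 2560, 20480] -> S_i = 5*8^i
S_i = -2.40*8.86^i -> [-2.4, -21.26, -188.4, -1669.22, -14789.25]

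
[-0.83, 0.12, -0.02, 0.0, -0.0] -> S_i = -0.83*(-0.15)^i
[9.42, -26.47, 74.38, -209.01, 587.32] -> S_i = 9.42*(-2.81)^i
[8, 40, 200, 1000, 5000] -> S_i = 8*5^i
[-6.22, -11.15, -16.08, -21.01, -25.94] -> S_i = -6.22 + -4.93*i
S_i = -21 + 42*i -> [-21, 21, 63, 105, 147]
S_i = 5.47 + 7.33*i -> [5.47, 12.8, 20.13, 27.46, 34.79]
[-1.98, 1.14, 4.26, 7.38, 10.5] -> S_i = -1.98 + 3.12*i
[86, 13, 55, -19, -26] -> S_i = Random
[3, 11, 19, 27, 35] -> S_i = 3 + 8*i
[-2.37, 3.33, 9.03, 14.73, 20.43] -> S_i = -2.37 + 5.70*i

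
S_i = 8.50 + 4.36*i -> [8.5, 12.86, 17.22, 21.58, 25.94]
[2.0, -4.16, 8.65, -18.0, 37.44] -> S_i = 2.00*(-2.08)^i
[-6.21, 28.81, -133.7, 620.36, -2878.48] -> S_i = -6.21*(-4.64)^i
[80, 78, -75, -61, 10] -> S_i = Random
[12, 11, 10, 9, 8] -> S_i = 12 + -1*i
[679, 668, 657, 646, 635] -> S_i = 679 + -11*i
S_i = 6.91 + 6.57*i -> [6.91, 13.48, 20.05, 26.62, 33.19]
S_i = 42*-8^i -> [42, -336, 2688, -21504, 172032]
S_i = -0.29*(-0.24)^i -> [-0.29, 0.07, -0.02, 0.0, -0.0]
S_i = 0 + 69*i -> [0, 69, 138, 207, 276]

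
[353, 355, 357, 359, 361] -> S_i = 353 + 2*i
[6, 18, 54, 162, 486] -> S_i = 6*3^i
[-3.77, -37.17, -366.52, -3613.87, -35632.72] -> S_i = -3.77*9.86^i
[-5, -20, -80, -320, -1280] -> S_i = -5*4^i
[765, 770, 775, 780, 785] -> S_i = 765 + 5*i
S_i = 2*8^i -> [2, 16, 128, 1024, 8192]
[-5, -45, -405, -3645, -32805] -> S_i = -5*9^i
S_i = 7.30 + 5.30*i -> [7.3, 12.6, 17.9, 23.2, 28.5]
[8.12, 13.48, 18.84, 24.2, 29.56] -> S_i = 8.12 + 5.36*i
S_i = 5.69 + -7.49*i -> [5.69, -1.8, -9.29, -16.78, -24.27]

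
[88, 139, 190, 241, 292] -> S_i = 88 + 51*i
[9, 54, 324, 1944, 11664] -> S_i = 9*6^i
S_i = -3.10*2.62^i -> [-3.1, -8.12, -21.28, -55.75, -146.07]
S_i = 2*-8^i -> [2, -16, 128, -1024, 8192]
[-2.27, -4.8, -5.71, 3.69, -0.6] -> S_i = Random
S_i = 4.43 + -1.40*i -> [4.43, 3.03, 1.63, 0.23, -1.17]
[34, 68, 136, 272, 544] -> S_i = 34*2^i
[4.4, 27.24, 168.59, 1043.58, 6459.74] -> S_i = 4.40*6.19^i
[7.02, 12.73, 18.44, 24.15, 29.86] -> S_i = 7.02 + 5.71*i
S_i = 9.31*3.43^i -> [9.31, 31.93, 109.53, 375.69, 1288.62]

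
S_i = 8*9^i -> [8, 72, 648, 5832, 52488]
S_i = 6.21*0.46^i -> [6.21, 2.86, 1.31, 0.6, 0.28]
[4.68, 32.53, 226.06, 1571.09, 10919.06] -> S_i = 4.68*6.95^i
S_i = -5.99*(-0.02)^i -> [-5.99, 0.12, -0.0, 0.0, -0.0]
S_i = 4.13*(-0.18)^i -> [4.13, -0.74, 0.13, -0.02, 0.0]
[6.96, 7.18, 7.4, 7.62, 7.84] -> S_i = 6.96 + 0.22*i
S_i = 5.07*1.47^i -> [5.07, 7.45, 10.96, 16.1, 23.67]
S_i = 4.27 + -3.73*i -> [4.27, 0.54, -3.19, -6.92, -10.65]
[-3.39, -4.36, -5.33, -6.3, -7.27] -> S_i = -3.39 + -0.97*i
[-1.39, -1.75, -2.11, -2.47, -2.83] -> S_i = -1.39 + -0.36*i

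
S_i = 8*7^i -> [8, 56, 392, 2744, 19208]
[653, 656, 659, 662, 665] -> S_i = 653 + 3*i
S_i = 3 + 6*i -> [3, 9, 15, 21, 27]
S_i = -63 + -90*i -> [-63, -153, -243, -333, -423]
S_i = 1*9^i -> [1, 9, 81, 729, 6561]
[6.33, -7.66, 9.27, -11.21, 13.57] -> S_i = 6.33*(-1.21)^i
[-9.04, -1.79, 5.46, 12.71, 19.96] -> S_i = -9.04 + 7.25*i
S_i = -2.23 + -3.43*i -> [-2.23, -5.66, -9.09, -12.52, -15.95]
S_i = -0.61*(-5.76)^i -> [-0.61, 3.51, -20.24, 116.57, -671.46]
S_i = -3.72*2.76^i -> [-3.72, -10.27, -28.34, -78.21, -215.86]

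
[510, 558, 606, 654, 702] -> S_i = 510 + 48*i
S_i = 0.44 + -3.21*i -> [0.44, -2.77, -5.98, -9.19, -12.4]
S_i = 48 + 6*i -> [48, 54, 60, 66, 72]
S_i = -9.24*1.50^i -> [-9.24, -13.86, -20.79, -31.18, -46.78]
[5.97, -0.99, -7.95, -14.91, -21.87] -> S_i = 5.97 + -6.96*i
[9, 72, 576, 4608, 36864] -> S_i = 9*8^i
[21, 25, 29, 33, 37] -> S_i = 21 + 4*i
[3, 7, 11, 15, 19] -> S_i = 3 + 4*i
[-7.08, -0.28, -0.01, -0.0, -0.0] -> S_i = -7.08*0.04^i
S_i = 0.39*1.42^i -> [0.39, 0.55, 0.79, 1.12, 1.59]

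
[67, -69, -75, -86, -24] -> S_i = Random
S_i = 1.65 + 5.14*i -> [1.65, 6.79, 11.93, 17.07, 22.21]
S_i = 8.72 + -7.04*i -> [8.72, 1.68, -5.36, -12.4, -19.44]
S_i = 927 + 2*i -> [927, 929, 931, 933, 935]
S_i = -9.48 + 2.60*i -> [-9.48, -6.88, -4.28, -1.68, 0.92]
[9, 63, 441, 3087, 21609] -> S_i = 9*7^i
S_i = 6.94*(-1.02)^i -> [6.94, -7.08, 7.22, -7.36, 7.51]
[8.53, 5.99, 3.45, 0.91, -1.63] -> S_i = 8.53 + -2.54*i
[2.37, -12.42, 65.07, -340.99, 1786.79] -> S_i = 2.37*(-5.24)^i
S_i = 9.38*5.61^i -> [9.38, 52.62, 295.21, 1656.12, 9290.83]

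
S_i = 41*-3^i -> [41, -123, 369, -1107, 3321]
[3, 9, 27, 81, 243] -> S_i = 3*3^i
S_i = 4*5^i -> [4, 20, 100, 500, 2500]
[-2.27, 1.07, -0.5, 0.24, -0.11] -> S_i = -2.27*(-0.47)^i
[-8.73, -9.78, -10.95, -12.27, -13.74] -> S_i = -8.73*1.12^i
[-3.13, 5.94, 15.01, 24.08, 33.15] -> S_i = -3.13 + 9.07*i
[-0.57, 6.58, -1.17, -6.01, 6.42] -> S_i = Random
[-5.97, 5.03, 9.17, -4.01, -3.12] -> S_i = Random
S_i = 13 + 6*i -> [13, 19, 25, 31, 37]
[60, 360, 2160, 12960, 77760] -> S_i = 60*6^i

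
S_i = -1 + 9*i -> [-1, 8, 17, 26, 35]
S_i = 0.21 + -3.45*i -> [0.21, -3.24, -6.69, -10.14, -13.59]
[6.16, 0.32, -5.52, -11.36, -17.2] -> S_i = 6.16 + -5.84*i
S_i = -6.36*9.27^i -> [-6.36, -58.96, -546.53, -5066.36, -46965.19]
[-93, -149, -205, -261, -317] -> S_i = -93 + -56*i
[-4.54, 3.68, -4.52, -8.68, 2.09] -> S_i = Random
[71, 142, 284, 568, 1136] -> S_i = 71*2^i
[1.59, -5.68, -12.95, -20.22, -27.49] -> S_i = 1.59 + -7.27*i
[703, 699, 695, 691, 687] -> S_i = 703 + -4*i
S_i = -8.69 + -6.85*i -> [-8.69, -15.54, -22.39, -29.24, -36.09]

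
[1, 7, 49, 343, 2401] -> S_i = 1*7^i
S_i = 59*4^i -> [59, 236, 944, 3776, 15104]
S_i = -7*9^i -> [-7, -63, -567, -5103, -45927]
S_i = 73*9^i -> [73, 657, 5913, 53217, 478953]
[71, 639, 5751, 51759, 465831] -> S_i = 71*9^i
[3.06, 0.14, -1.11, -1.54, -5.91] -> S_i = Random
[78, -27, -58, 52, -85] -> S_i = Random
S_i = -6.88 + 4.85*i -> [-6.88, -2.03, 2.82, 7.67, 12.52]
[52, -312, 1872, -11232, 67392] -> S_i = 52*-6^i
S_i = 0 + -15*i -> [0, -15, -30, -45, -60]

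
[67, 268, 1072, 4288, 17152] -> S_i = 67*4^i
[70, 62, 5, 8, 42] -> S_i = Random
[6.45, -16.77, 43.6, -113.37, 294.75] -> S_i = 6.45*(-2.60)^i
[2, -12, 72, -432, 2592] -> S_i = 2*-6^i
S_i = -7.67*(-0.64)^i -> [-7.67, 4.91, -3.14, 2.01, -1.29]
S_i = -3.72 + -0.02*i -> [-3.72, -3.74, -3.76, -3.78, -3.8]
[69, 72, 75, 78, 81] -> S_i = 69 + 3*i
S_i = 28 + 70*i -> [28, 98, 168, 238, 308]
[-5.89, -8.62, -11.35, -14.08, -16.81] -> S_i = -5.89 + -2.73*i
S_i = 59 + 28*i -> [59, 87, 115, 143, 171]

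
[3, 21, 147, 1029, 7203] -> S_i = 3*7^i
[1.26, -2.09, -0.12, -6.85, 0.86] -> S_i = Random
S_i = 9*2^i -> [9, 18, 36, 72, 144]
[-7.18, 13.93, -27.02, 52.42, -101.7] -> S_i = -7.18*(-1.94)^i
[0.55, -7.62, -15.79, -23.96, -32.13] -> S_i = 0.55 + -8.17*i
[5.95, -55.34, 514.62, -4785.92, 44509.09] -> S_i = 5.95*(-9.30)^i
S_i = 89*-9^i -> [89, -801, 7209, -64881, 583929]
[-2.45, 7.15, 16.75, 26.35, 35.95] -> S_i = -2.45 + 9.60*i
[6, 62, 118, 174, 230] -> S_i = 6 + 56*i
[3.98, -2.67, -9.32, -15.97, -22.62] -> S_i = 3.98 + -6.65*i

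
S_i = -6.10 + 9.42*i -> [-6.1, 3.32, 12.74, 22.16, 31.58]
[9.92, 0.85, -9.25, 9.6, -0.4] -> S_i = Random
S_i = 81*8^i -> [81, 648, 5184, 41472, 331776]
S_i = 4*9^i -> [4, 36, 324, 2916, 26244]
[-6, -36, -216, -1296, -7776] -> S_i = -6*6^i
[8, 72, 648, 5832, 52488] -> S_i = 8*9^i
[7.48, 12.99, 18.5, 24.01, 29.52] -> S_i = 7.48 + 5.51*i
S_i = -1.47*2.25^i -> [-1.47, -3.31, -7.44, -16.74, -37.67]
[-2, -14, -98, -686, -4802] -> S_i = -2*7^i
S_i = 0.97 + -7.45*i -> [0.97, -6.48, -13.93, -21.38, -28.83]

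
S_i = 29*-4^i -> [29, -116, 464, -1856, 7424]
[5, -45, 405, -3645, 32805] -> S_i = 5*-9^i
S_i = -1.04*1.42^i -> [-1.04, -1.48, -2.1, -2.98, -4.23]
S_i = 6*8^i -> [6, 48, 384, 3072, 24576]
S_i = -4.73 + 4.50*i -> [-4.73, -0.23, 4.27, 8.77, 13.27]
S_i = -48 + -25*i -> [-48, -73, -98, -123, -148]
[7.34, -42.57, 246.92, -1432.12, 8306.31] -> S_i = 7.34*(-5.80)^i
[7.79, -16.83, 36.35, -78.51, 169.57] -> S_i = 7.79*(-2.16)^i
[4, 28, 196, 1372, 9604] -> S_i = 4*7^i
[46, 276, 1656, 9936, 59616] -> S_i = 46*6^i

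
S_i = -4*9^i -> [-4, -36, -324, -2916, -26244]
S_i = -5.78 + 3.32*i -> [-5.78, -2.46, 0.86, 4.18, 7.5]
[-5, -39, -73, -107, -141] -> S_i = -5 + -34*i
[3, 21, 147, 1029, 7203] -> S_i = 3*7^i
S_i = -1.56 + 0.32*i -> [-1.56, -1.24, -0.92, -0.6, -0.28]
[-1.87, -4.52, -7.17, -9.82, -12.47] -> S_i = -1.87 + -2.65*i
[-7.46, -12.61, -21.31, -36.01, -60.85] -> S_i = -7.46*1.69^i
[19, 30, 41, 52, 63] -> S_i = 19 + 11*i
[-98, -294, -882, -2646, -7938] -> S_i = -98*3^i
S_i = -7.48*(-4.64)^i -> [-7.48, 34.71, -161.04, 747.23, -3467.16]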